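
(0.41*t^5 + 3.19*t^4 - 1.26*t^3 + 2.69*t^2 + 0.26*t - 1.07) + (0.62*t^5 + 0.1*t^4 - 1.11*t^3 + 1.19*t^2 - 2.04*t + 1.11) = 1.03*t^5 + 3.29*t^4 - 2.37*t^3 + 3.88*t^2 - 1.78*t + 0.04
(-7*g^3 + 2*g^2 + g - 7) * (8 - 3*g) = 21*g^4 - 62*g^3 + 13*g^2 + 29*g - 56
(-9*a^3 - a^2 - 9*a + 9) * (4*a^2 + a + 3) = -36*a^5 - 13*a^4 - 64*a^3 + 24*a^2 - 18*a + 27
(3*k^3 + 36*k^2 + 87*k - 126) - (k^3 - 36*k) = 2*k^3 + 36*k^2 + 123*k - 126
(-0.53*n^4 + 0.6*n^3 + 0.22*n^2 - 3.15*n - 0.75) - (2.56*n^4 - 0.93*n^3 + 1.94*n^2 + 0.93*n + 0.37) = -3.09*n^4 + 1.53*n^3 - 1.72*n^2 - 4.08*n - 1.12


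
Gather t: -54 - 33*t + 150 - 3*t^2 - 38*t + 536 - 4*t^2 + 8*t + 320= -7*t^2 - 63*t + 952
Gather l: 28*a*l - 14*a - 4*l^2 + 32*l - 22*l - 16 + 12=-14*a - 4*l^2 + l*(28*a + 10) - 4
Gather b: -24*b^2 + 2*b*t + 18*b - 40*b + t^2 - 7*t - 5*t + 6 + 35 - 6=-24*b^2 + b*(2*t - 22) + t^2 - 12*t + 35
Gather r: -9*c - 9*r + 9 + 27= -9*c - 9*r + 36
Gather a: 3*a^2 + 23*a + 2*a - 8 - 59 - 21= 3*a^2 + 25*a - 88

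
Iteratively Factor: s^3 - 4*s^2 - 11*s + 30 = (s - 5)*(s^2 + s - 6) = (s - 5)*(s - 2)*(s + 3)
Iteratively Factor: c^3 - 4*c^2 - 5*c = (c)*(c^2 - 4*c - 5) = c*(c + 1)*(c - 5)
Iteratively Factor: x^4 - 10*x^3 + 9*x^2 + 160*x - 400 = (x - 4)*(x^3 - 6*x^2 - 15*x + 100) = (x - 5)*(x - 4)*(x^2 - x - 20) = (x - 5)*(x - 4)*(x + 4)*(x - 5)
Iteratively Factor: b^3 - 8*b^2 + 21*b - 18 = (b - 3)*(b^2 - 5*b + 6) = (b - 3)^2*(b - 2)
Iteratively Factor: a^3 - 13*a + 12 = (a - 3)*(a^2 + 3*a - 4) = (a - 3)*(a + 4)*(a - 1)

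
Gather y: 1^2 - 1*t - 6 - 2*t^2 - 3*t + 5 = -2*t^2 - 4*t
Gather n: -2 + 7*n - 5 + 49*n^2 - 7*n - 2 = 49*n^2 - 9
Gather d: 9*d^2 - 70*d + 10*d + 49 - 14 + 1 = 9*d^2 - 60*d + 36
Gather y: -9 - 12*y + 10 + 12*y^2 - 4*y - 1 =12*y^2 - 16*y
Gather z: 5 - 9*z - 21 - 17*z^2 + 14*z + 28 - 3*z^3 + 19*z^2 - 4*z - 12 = -3*z^3 + 2*z^2 + z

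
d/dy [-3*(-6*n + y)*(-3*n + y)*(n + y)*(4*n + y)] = -162*n^3 + 138*n^2*y + 36*n*y^2 - 12*y^3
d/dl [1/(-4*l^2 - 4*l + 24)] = (2*l + 1)/(4*(l^2 + l - 6)^2)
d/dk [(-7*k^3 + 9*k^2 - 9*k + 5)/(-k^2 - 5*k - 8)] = (7*k^4 + 70*k^3 + 114*k^2 - 134*k + 97)/(k^4 + 10*k^3 + 41*k^2 + 80*k + 64)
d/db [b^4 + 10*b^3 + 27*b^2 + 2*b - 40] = 4*b^3 + 30*b^2 + 54*b + 2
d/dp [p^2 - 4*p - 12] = 2*p - 4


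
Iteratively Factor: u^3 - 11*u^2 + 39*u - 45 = (u - 3)*(u^2 - 8*u + 15) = (u - 5)*(u - 3)*(u - 3)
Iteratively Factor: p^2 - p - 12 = (p + 3)*(p - 4)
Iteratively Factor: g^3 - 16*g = (g - 4)*(g^2 + 4*g) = (g - 4)*(g + 4)*(g)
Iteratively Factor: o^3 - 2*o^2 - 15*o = (o)*(o^2 - 2*o - 15) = o*(o - 5)*(o + 3)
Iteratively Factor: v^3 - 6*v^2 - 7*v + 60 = (v - 5)*(v^2 - v - 12) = (v - 5)*(v - 4)*(v + 3)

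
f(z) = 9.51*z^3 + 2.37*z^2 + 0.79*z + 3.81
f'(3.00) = 271.78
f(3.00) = 284.28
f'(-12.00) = 4052.23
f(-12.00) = -16097.67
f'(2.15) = 142.86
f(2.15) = 110.98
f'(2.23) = 153.24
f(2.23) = 122.82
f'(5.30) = 827.32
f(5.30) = 1490.39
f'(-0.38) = 3.11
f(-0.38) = 3.33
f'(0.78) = 21.84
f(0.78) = 10.38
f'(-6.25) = 1085.62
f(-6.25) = -2230.33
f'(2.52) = 193.91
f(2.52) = 173.04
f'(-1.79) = 83.72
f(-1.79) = -44.55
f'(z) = 28.53*z^2 + 4.74*z + 0.79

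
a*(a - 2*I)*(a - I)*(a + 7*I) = a^4 + 4*I*a^3 + 19*a^2 - 14*I*a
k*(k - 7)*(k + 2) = k^3 - 5*k^2 - 14*k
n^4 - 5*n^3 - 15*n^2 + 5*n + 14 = (n - 7)*(n - 1)*(n + 1)*(n + 2)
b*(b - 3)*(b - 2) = b^3 - 5*b^2 + 6*b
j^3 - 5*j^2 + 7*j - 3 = (j - 3)*(j - 1)^2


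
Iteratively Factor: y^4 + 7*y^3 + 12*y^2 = (y)*(y^3 + 7*y^2 + 12*y) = y*(y + 3)*(y^2 + 4*y) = y^2*(y + 3)*(y + 4)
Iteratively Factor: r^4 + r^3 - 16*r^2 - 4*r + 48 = (r - 2)*(r^3 + 3*r^2 - 10*r - 24) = (r - 3)*(r - 2)*(r^2 + 6*r + 8) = (r - 3)*(r - 2)*(r + 4)*(r + 2)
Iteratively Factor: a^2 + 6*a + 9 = (a + 3)*(a + 3)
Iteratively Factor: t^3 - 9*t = (t)*(t^2 - 9) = t*(t + 3)*(t - 3)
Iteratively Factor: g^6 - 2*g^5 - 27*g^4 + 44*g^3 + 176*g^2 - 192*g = (g)*(g^5 - 2*g^4 - 27*g^3 + 44*g^2 + 176*g - 192) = g*(g - 4)*(g^4 + 2*g^3 - 19*g^2 - 32*g + 48) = g*(g - 4)*(g + 4)*(g^3 - 2*g^2 - 11*g + 12) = g*(g - 4)^2*(g + 4)*(g^2 + 2*g - 3) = g*(g - 4)^2*(g - 1)*(g + 4)*(g + 3)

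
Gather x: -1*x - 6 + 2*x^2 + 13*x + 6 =2*x^2 + 12*x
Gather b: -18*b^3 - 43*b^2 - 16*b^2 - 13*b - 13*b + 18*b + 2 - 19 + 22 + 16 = -18*b^3 - 59*b^2 - 8*b + 21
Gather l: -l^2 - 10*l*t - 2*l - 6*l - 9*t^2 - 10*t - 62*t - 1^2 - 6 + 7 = -l^2 + l*(-10*t - 8) - 9*t^2 - 72*t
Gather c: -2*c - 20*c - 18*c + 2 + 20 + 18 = 40 - 40*c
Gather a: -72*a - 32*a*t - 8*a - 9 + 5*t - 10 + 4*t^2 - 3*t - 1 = a*(-32*t - 80) + 4*t^2 + 2*t - 20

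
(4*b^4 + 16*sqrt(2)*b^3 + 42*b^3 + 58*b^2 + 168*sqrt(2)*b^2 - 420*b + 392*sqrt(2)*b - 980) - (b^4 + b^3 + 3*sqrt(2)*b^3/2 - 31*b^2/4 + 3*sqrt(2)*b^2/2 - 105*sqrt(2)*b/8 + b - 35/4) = 3*b^4 + 29*sqrt(2)*b^3/2 + 41*b^3 + 263*b^2/4 + 333*sqrt(2)*b^2/2 - 421*b + 3241*sqrt(2)*b/8 - 3885/4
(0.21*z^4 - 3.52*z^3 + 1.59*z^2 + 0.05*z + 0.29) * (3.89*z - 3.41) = 0.8169*z^5 - 14.4089*z^4 + 18.1883*z^3 - 5.2274*z^2 + 0.9576*z - 0.9889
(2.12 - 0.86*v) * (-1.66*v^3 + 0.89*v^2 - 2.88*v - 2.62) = 1.4276*v^4 - 4.2846*v^3 + 4.3636*v^2 - 3.8524*v - 5.5544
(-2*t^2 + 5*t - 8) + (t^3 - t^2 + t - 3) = t^3 - 3*t^2 + 6*t - 11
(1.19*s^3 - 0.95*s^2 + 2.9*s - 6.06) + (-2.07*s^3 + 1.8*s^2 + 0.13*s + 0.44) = -0.88*s^3 + 0.85*s^2 + 3.03*s - 5.62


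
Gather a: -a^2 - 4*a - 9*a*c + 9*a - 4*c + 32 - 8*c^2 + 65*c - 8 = -a^2 + a*(5 - 9*c) - 8*c^2 + 61*c + 24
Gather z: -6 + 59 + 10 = 63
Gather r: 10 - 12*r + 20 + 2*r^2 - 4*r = 2*r^2 - 16*r + 30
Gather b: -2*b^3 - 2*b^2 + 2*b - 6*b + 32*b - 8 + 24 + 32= -2*b^3 - 2*b^2 + 28*b + 48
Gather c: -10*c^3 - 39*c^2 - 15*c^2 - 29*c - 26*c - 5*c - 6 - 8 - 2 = -10*c^3 - 54*c^2 - 60*c - 16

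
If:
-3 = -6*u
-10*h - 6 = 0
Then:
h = -3/5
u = 1/2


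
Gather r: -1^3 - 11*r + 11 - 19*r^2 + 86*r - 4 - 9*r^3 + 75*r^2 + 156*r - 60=-9*r^3 + 56*r^2 + 231*r - 54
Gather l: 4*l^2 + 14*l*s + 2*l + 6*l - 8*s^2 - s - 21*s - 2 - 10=4*l^2 + l*(14*s + 8) - 8*s^2 - 22*s - 12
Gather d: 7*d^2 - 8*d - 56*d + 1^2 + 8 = 7*d^2 - 64*d + 9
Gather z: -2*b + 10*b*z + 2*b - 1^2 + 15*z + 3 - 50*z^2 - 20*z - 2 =-50*z^2 + z*(10*b - 5)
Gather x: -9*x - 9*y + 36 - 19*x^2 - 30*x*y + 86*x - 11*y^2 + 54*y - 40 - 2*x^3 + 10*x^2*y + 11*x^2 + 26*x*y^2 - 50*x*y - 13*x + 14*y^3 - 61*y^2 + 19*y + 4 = -2*x^3 + x^2*(10*y - 8) + x*(26*y^2 - 80*y + 64) + 14*y^3 - 72*y^2 + 64*y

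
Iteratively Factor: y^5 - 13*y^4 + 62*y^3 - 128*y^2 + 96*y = (y - 4)*(y^4 - 9*y^3 + 26*y^2 - 24*y) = y*(y - 4)*(y^3 - 9*y^2 + 26*y - 24) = y*(y - 4)*(y - 2)*(y^2 - 7*y + 12) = y*(y - 4)^2*(y - 2)*(y - 3)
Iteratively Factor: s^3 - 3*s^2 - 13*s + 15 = (s - 1)*(s^2 - 2*s - 15) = (s - 1)*(s + 3)*(s - 5)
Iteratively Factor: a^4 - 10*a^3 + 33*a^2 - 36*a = (a - 4)*(a^3 - 6*a^2 + 9*a) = (a - 4)*(a - 3)*(a^2 - 3*a) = a*(a - 4)*(a - 3)*(a - 3)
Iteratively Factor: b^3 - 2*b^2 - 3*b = (b)*(b^2 - 2*b - 3) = b*(b - 3)*(b + 1)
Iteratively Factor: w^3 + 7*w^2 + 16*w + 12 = (w + 3)*(w^2 + 4*w + 4) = (w + 2)*(w + 3)*(w + 2)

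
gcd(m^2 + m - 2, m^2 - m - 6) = m + 2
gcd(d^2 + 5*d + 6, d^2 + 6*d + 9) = d + 3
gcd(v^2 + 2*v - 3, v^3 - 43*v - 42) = 1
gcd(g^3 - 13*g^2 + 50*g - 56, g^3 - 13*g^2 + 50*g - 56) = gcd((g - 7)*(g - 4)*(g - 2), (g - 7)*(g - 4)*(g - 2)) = g^3 - 13*g^2 + 50*g - 56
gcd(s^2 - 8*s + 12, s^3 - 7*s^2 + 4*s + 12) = s^2 - 8*s + 12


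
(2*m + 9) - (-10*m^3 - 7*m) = 10*m^3 + 9*m + 9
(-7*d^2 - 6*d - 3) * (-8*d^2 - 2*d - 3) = 56*d^4 + 62*d^3 + 57*d^2 + 24*d + 9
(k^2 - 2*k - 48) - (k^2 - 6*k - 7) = 4*k - 41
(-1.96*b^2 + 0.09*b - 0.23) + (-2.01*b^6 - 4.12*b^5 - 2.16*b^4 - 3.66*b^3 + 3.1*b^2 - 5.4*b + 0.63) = -2.01*b^6 - 4.12*b^5 - 2.16*b^4 - 3.66*b^3 + 1.14*b^2 - 5.31*b + 0.4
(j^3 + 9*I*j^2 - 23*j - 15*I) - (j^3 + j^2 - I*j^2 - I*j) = -j^2 + 10*I*j^2 - 23*j + I*j - 15*I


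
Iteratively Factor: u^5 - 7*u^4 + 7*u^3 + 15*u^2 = (u + 1)*(u^4 - 8*u^3 + 15*u^2) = u*(u + 1)*(u^3 - 8*u^2 + 15*u) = u^2*(u + 1)*(u^2 - 8*u + 15) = u^2*(u - 5)*(u + 1)*(u - 3)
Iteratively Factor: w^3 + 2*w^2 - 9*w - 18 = (w + 2)*(w^2 - 9) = (w + 2)*(w + 3)*(w - 3)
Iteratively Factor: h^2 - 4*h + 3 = (h - 1)*(h - 3)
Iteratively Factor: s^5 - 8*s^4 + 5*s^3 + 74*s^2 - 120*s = (s - 5)*(s^4 - 3*s^3 - 10*s^2 + 24*s) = (s - 5)*(s - 2)*(s^3 - s^2 - 12*s) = s*(s - 5)*(s - 2)*(s^2 - s - 12) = s*(s - 5)*(s - 2)*(s + 3)*(s - 4)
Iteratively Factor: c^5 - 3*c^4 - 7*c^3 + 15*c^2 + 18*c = (c - 3)*(c^4 - 7*c^2 - 6*c) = (c - 3)^2*(c^3 + 3*c^2 + 2*c) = (c - 3)^2*(c + 2)*(c^2 + c) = c*(c - 3)^2*(c + 2)*(c + 1)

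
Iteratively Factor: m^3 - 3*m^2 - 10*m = (m)*(m^2 - 3*m - 10) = m*(m + 2)*(m - 5)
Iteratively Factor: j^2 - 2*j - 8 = (j + 2)*(j - 4)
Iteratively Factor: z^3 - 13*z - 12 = (z + 1)*(z^2 - z - 12) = (z + 1)*(z + 3)*(z - 4)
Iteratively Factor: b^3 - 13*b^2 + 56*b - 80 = (b - 5)*(b^2 - 8*b + 16) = (b - 5)*(b - 4)*(b - 4)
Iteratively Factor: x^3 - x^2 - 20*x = (x - 5)*(x^2 + 4*x) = x*(x - 5)*(x + 4)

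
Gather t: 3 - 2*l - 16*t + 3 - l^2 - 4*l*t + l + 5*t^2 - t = -l^2 - l + 5*t^2 + t*(-4*l - 17) + 6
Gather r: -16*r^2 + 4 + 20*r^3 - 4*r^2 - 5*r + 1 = 20*r^3 - 20*r^2 - 5*r + 5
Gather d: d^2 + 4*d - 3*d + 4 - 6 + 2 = d^2 + d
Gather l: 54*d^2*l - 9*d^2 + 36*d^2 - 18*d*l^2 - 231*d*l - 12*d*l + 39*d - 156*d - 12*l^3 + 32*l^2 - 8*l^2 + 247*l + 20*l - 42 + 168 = 27*d^2 - 117*d - 12*l^3 + l^2*(24 - 18*d) + l*(54*d^2 - 243*d + 267) + 126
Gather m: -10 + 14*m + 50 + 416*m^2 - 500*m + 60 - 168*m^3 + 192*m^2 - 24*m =-168*m^3 + 608*m^2 - 510*m + 100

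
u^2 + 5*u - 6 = (u - 1)*(u + 6)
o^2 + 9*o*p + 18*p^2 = (o + 3*p)*(o + 6*p)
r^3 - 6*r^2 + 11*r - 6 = (r - 3)*(r - 2)*(r - 1)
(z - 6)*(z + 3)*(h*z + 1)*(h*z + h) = h^2*z^4 - 2*h^2*z^3 - 21*h^2*z^2 - 18*h^2*z + h*z^3 - 2*h*z^2 - 21*h*z - 18*h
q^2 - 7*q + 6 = (q - 6)*(q - 1)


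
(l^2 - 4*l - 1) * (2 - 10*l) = -10*l^3 + 42*l^2 + 2*l - 2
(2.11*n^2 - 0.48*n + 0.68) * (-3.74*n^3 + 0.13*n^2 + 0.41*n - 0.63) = -7.8914*n^5 + 2.0695*n^4 - 1.7405*n^3 - 1.4377*n^2 + 0.5812*n - 0.4284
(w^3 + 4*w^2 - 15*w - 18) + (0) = w^3 + 4*w^2 - 15*w - 18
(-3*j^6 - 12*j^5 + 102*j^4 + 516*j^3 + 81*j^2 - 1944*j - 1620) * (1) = -3*j^6 - 12*j^5 + 102*j^4 + 516*j^3 + 81*j^2 - 1944*j - 1620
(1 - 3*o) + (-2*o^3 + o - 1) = -2*o^3 - 2*o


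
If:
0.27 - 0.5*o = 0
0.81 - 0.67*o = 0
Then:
No Solution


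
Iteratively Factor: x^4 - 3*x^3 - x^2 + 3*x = (x - 1)*(x^3 - 2*x^2 - 3*x) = (x - 3)*(x - 1)*(x^2 + x) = x*(x - 3)*(x - 1)*(x + 1)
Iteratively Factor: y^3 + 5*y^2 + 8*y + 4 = (y + 2)*(y^2 + 3*y + 2) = (y + 1)*(y + 2)*(y + 2)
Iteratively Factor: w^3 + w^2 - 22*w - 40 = (w - 5)*(w^2 + 6*w + 8) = (w - 5)*(w + 4)*(w + 2)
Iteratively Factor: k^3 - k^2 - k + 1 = (k + 1)*(k^2 - 2*k + 1) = (k - 1)*(k + 1)*(k - 1)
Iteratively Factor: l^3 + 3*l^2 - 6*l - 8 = (l - 2)*(l^2 + 5*l + 4) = (l - 2)*(l + 1)*(l + 4)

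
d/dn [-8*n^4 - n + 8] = -32*n^3 - 1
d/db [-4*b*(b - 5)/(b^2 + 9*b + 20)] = 8*(-7*b^2 - 20*b + 50)/(b^4 + 18*b^3 + 121*b^2 + 360*b + 400)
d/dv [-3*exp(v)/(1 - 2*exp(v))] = -3*exp(v)/(4*exp(2*v) - 4*exp(v) + 1)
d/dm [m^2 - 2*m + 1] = 2*m - 2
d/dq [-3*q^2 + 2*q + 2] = 2 - 6*q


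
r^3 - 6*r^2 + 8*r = r*(r - 4)*(r - 2)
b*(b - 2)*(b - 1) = b^3 - 3*b^2 + 2*b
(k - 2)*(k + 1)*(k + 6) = k^3 + 5*k^2 - 8*k - 12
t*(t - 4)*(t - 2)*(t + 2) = t^4 - 4*t^3 - 4*t^2 + 16*t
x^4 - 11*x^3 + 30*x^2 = x^2*(x - 6)*(x - 5)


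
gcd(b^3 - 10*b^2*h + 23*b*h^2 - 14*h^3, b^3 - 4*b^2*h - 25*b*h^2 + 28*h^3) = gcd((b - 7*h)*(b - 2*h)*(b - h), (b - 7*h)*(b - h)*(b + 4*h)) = b^2 - 8*b*h + 7*h^2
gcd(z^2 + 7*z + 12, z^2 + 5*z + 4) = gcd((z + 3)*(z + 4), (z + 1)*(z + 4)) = z + 4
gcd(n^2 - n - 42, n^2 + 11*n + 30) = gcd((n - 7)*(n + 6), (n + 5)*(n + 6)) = n + 6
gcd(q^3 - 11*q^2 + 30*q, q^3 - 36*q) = q^2 - 6*q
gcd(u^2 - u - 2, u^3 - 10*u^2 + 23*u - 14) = u - 2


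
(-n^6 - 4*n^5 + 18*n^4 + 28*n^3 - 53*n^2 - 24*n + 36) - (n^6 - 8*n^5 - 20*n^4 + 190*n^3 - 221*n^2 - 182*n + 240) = -2*n^6 + 4*n^5 + 38*n^4 - 162*n^3 + 168*n^2 + 158*n - 204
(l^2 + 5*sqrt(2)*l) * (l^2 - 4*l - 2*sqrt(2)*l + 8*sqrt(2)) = l^4 - 4*l^3 + 3*sqrt(2)*l^3 - 20*l^2 - 12*sqrt(2)*l^2 + 80*l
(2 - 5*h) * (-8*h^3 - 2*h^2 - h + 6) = 40*h^4 - 6*h^3 + h^2 - 32*h + 12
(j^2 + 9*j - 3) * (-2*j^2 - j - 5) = -2*j^4 - 19*j^3 - 8*j^2 - 42*j + 15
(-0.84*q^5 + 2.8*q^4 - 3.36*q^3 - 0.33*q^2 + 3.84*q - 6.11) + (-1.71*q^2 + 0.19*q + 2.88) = -0.84*q^5 + 2.8*q^4 - 3.36*q^3 - 2.04*q^2 + 4.03*q - 3.23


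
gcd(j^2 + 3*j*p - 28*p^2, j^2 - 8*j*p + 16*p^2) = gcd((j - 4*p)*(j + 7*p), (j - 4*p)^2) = -j + 4*p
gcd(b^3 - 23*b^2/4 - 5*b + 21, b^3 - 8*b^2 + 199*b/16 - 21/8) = b^2 - 31*b/4 + 21/2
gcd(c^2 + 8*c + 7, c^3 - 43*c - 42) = c + 1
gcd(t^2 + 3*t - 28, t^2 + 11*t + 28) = t + 7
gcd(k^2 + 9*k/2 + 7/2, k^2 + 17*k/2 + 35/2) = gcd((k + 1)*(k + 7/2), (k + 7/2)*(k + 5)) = k + 7/2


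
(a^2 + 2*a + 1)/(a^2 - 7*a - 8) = (a + 1)/(a - 8)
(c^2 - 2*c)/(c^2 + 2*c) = (c - 2)/(c + 2)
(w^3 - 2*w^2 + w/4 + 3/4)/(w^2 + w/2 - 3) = (2*w^2 - w - 1)/(2*(w + 2))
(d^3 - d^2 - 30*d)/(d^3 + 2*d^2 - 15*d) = (d - 6)/(d - 3)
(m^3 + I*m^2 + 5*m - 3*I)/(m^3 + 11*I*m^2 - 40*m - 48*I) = (m^2 - 2*I*m - 1)/(m^2 + 8*I*m - 16)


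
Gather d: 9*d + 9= 9*d + 9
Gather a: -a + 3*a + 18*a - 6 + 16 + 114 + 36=20*a + 160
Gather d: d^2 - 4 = d^2 - 4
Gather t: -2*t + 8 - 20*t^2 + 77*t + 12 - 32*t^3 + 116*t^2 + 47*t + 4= -32*t^3 + 96*t^2 + 122*t + 24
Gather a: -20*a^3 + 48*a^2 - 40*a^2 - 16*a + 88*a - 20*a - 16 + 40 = -20*a^3 + 8*a^2 + 52*a + 24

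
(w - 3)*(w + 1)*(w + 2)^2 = w^4 + 2*w^3 - 7*w^2 - 20*w - 12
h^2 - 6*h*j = h*(h - 6*j)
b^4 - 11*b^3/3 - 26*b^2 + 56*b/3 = b*(b - 7)*(b - 2/3)*(b + 4)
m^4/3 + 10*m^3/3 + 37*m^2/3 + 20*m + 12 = (m/3 + 1)*(m + 2)^2*(m + 3)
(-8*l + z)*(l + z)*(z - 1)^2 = -8*l^2*z^2 + 16*l^2*z - 8*l^2 - 7*l*z^3 + 14*l*z^2 - 7*l*z + z^4 - 2*z^3 + z^2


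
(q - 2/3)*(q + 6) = q^2 + 16*q/3 - 4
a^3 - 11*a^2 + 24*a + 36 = (a - 6)^2*(a + 1)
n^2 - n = n*(n - 1)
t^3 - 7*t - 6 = (t - 3)*(t + 1)*(t + 2)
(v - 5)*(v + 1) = v^2 - 4*v - 5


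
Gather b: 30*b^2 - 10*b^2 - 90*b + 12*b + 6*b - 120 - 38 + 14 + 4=20*b^2 - 72*b - 140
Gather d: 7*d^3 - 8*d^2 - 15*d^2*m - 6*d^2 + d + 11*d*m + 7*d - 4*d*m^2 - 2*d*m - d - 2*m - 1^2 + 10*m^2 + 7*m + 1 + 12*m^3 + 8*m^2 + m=7*d^3 + d^2*(-15*m - 14) + d*(-4*m^2 + 9*m + 7) + 12*m^3 + 18*m^2 + 6*m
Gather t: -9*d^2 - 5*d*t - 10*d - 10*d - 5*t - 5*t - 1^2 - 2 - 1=-9*d^2 - 20*d + t*(-5*d - 10) - 4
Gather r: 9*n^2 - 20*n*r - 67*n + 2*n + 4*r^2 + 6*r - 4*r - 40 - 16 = 9*n^2 - 65*n + 4*r^2 + r*(2 - 20*n) - 56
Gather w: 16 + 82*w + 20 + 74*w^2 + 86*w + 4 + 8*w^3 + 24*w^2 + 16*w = 8*w^3 + 98*w^2 + 184*w + 40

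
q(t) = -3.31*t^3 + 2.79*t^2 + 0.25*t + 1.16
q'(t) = -9.93*t^2 + 5.58*t + 0.25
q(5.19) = -385.12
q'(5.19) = -238.27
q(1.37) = -1.77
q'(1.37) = -10.74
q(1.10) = 0.41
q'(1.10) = -5.63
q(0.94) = 1.11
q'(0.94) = -3.28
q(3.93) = -155.68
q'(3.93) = -131.19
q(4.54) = -249.94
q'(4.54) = -179.09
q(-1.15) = 9.60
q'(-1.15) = -19.30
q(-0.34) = 1.53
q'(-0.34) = -2.80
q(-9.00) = 2637.89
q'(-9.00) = -854.30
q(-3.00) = 114.89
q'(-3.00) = -105.86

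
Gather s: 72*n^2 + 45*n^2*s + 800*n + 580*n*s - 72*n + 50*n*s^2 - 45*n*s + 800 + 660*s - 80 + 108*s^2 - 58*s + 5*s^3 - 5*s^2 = 72*n^2 + 728*n + 5*s^3 + s^2*(50*n + 103) + s*(45*n^2 + 535*n + 602) + 720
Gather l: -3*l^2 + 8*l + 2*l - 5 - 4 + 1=-3*l^2 + 10*l - 8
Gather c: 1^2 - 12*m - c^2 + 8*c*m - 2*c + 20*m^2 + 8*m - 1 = -c^2 + c*(8*m - 2) + 20*m^2 - 4*m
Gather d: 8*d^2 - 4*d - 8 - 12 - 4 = 8*d^2 - 4*d - 24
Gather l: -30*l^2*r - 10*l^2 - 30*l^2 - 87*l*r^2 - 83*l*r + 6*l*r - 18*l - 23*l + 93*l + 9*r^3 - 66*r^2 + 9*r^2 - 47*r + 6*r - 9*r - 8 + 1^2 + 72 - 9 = l^2*(-30*r - 40) + l*(-87*r^2 - 77*r + 52) + 9*r^3 - 57*r^2 - 50*r + 56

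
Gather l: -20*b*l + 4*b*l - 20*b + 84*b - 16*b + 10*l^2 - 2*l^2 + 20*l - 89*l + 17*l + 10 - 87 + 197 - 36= 48*b + 8*l^2 + l*(-16*b - 52) + 84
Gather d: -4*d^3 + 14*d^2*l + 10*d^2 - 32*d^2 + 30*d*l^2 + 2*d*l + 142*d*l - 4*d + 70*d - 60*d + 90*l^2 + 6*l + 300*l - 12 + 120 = -4*d^3 + d^2*(14*l - 22) + d*(30*l^2 + 144*l + 6) + 90*l^2 + 306*l + 108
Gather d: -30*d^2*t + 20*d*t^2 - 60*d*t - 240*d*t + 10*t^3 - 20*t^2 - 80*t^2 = -30*d^2*t + d*(20*t^2 - 300*t) + 10*t^3 - 100*t^2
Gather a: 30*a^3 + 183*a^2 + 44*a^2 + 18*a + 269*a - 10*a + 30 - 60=30*a^3 + 227*a^2 + 277*a - 30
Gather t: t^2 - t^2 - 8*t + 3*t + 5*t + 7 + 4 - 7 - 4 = 0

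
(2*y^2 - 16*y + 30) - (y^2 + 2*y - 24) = y^2 - 18*y + 54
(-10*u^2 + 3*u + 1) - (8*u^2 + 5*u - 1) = -18*u^2 - 2*u + 2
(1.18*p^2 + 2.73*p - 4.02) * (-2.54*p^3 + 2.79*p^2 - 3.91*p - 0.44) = -2.9972*p^5 - 3.642*p^4 + 13.2137*p^3 - 22.4093*p^2 + 14.517*p + 1.7688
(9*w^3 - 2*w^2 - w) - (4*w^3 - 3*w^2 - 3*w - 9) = 5*w^3 + w^2 + 2*w + 9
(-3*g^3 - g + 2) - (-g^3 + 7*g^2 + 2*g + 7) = -2*g^3 - 7*g^2 - 3*g - 5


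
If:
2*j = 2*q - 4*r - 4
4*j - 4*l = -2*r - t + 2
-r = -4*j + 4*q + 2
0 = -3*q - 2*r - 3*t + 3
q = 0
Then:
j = 2/9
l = -43/108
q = 0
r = -10/9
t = 47/27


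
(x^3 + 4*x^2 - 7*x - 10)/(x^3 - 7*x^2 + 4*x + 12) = (x + 5)/(x - 6)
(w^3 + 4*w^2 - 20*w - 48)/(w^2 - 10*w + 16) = (w^3 + 4*w^2 - 20*w - 48)/(w^2 - 10*w + 16)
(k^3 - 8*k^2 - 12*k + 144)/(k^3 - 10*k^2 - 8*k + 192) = (k - 6)/(k - 8)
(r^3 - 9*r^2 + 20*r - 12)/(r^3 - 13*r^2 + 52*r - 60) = (r - 1)/(r - 5)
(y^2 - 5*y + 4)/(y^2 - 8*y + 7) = (y - 4)/(y - 7)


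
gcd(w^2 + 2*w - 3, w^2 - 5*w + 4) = w - 1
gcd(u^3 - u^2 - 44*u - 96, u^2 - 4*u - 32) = u^2 - 4*u - 32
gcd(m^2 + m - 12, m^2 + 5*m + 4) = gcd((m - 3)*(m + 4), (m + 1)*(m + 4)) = m + 4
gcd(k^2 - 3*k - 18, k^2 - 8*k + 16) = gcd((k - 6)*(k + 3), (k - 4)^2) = 1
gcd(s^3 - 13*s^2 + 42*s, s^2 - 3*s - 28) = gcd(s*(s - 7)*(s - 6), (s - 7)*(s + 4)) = s - 7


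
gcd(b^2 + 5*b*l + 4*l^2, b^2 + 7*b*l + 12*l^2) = b + 4*l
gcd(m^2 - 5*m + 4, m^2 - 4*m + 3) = m - 1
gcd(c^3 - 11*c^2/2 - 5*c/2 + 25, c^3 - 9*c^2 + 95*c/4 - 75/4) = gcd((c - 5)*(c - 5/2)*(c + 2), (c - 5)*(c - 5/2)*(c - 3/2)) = c^2 - 15*c/2 + 25/2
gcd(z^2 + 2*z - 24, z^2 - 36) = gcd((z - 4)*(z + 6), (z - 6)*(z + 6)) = z + 6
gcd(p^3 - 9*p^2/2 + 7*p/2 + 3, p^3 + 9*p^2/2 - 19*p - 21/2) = p^2 - 5*p/2 - 3/2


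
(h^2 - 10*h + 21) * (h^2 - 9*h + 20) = h^4 - 19*h^3 + 131*h^2 - 389*h + 420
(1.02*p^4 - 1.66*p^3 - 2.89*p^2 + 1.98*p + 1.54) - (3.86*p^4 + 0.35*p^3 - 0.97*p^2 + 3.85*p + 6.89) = -2.84*p^4 - 2.01*p^3 - 1.92*p^2 - 1.87*p - 5.35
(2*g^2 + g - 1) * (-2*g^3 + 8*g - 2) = -4*g^5 - 2*g^4 + 18*g^3 + 4*g^2 - 10*g + 2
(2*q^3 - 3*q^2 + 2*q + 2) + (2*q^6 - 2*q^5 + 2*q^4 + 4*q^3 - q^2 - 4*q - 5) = 2*q^6 - 2*q^5 + 2*q^4 + 6*q^3 - 4*q^2 - 2*q - 3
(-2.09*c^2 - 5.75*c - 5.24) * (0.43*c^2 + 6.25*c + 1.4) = -0.8987*c^4 - 15.535*c^3 - 41.1167*c^2 - 40.8*c - 7.336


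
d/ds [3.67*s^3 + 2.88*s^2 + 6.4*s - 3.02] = 11.01*s^2 + 5.76*s + 6.4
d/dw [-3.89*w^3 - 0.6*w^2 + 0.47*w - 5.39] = -11.67*w^2 - 1.2*w + 0.47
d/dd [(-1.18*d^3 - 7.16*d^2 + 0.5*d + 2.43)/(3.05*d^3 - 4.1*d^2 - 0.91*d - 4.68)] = (-1.77635683940025e-15*d^5 + 26.676*d^4 - 0.9024*d^3 + 2.8983*d^2 + 86.9436*d - 0.1287)/(9.3025*d^6 - 25.01*d^5 + 11.259*d^4 - 21.086*d^3 + 39.2041*d^2 + 8.5176*d + 21.9024)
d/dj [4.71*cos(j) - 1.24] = -4.71*sin(j)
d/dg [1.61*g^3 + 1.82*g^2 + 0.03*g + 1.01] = 4.83*g^2 + 3.64*g + 0.03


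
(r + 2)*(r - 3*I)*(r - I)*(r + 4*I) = r^4 + 2*r^3 + 13*r^2 + 26*r - 12*I*r - 24*I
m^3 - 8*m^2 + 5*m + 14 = (m - 7)*(m - 2)*(m + 1)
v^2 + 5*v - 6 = (v - 1)*(v + 6)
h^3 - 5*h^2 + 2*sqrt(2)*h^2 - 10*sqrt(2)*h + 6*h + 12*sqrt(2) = (h - 3)*(h - 2)*(h + 2*sqrt(2))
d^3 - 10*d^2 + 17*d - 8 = (d - 8)*(d - 1)^2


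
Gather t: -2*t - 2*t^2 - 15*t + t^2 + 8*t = -t^2 - 9*t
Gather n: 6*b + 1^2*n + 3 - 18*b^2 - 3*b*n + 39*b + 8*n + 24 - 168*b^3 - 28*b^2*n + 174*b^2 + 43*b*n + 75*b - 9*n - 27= -168*b^3 + 156*b^2 + 120*b + n*(-28*b^2 + 40*b)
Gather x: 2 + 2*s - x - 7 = 2*s - x - 5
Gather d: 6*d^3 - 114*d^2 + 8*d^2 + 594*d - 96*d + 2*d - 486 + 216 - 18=6*d^3 - 106*d^2 + 500*d - 288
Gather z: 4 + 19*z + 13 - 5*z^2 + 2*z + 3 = -5*z^2 + 21*z + 20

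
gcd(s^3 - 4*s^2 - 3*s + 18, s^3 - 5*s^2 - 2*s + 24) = s^2 - s - 6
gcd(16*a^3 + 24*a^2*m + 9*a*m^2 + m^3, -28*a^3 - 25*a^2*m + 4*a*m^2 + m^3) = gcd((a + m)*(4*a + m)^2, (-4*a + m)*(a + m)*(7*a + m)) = a + m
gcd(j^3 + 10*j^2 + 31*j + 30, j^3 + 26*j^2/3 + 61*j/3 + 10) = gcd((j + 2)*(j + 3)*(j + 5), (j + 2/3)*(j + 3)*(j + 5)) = j^2 + 8*j + 15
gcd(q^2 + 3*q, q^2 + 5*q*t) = q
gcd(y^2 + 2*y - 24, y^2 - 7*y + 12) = y - 4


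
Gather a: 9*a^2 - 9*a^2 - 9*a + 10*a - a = 0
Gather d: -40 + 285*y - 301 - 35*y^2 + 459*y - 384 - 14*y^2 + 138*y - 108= -49*y^2 + 882*y - 833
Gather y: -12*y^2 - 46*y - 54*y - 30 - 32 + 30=-12*y^2 - 100*y - 32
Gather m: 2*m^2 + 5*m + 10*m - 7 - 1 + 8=2*m^2 + 15*m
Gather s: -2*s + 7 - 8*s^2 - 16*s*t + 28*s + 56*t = -8*s^2 + s*(26 - 16*t) + 56*t + 7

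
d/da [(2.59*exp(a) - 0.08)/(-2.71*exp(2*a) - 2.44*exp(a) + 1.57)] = (7.0189*exp(2*a) - 0.4336*exp(a) + 3.8711)*exp(a)/(7.3441*exp(4*a) + 13.2248*exp(3*a) - 2.5558*exp(2*a) - 7.6616*exp(a) + 2.4649)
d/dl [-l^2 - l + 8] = -2*l - 1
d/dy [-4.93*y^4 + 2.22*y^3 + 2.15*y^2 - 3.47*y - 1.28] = -19.72*y^3 + 6.66*y^2 + 4.3*y - 3.47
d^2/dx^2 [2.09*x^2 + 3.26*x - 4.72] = 4.18000000000000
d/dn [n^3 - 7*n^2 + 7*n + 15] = 3*n^2 - 14*n + 7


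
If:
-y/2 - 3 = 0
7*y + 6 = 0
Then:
No Solution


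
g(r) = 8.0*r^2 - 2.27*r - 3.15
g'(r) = 16.0*r - 2.27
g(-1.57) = 20.13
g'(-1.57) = -27.39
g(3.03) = 63.42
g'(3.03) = 46.21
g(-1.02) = 7.49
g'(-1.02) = -18.59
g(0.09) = -3.29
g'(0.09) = -0.83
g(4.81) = 171.02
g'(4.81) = 74.69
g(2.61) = 45.42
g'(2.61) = 39.49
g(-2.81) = 66.40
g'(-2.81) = -47.23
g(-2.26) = 42.84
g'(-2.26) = -38.43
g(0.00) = -3.15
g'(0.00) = -2.27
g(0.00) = -3.15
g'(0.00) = -2.27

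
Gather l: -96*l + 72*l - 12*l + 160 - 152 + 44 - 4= 48 - 36*l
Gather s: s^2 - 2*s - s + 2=s^2 - 3*s + 2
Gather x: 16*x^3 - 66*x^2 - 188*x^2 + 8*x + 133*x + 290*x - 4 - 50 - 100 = 16*x^3 - 254*x^2 + 431*x - 154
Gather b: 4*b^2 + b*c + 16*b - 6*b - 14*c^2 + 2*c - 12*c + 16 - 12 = 4*b^2 + b*(c + 10) - 14*c^2 - 10*c + 4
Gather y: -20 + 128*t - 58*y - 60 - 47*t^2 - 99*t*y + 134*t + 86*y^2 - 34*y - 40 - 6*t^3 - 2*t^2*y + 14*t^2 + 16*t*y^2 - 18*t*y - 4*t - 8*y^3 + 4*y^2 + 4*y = -6*t^3 - 33*t^2 + 258*t - 8*y^3 + y^2*(16*t + 90) + y*(-2*t^2 - 117*t - 88) - 120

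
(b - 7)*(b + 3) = b^2 - 4*b - 21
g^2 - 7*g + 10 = (g - 5)*(g - 2)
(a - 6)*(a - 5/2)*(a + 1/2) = a^3 - 8*a^2 + 43*a/4 + 15/2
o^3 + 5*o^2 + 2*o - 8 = (o - 1)*(o + 2)*(o + 4)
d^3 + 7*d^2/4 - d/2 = d*(d - 1/4)*(d + 2)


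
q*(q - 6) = q^2 - 6*q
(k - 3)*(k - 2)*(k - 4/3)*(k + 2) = k^4 - 13*k^3/3 + 52*k/3 - 16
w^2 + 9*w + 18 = (w + 3)*(w + 6)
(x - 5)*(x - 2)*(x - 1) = x^3 - 8*x^2 + 17*x - 10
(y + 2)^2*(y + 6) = y^3 + 10*y^2 + 28*y + 24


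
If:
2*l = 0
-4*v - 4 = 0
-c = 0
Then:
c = 0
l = 0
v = -1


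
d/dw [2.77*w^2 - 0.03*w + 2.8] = 5.54*w - 0.03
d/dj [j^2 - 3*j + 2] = 2*j - 3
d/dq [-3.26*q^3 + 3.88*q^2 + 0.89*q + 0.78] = -9.78*q^2 + 7.76*q + 0.89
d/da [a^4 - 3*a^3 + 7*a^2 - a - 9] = 4*a^3 - 9*a^2 + 14*a - 1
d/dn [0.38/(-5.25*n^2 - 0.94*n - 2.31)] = (3.99*n + 0.3572)/(5.25*n^2 + 0.94*n + 2.31)^2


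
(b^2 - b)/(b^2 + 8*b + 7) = b*(b - 1)/(b^2 + 8*b + 7)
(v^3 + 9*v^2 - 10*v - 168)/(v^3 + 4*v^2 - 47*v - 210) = (v^2 + 3*v - 28)/(v^2 - 2*v - 35)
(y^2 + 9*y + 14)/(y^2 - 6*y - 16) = (y + 7)/(y - 8)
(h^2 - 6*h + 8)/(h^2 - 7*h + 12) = (h - 2)/(h - 3)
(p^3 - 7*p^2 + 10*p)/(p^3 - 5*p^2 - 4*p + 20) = p/(p + 2)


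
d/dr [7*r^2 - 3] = 14*r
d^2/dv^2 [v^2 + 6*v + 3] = 2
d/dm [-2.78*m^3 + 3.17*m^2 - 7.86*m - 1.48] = -8.34*m^2 + 6.34*m - 7.86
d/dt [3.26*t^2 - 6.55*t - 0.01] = 6.52*t - 6.55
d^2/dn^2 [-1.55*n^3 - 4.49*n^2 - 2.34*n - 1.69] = -9.3*n - 8.98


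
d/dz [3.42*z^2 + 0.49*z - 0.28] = 6.84*z + 0.49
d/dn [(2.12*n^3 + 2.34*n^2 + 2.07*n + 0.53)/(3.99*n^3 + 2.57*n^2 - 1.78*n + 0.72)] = (-3.8882*n^4 - 24.0658*n^3 - 11.25*n^2 + 0.6454*n + 2.4338)/(15.9201*n^6 + 20.5086*n^5 - 7.5995*n^4 - 3.4036*n^3 + 6.8692*n^2 - 2.5632*n + 0.5184)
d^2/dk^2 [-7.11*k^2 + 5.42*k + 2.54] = -14.2200000000000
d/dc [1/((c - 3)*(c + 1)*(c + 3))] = (-(c - 3)*(c + 1) - (c - 3)*(c + 3) - (c + 1)*(c + 3))/((c - 3)^2*(c + 1)^2*(c + 3)^2)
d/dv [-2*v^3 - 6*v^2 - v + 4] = -6*v^2 - 12*v - 1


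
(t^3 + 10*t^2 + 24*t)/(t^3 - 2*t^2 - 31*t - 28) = t*(t + 6)/(t^2 - 6*t - 7)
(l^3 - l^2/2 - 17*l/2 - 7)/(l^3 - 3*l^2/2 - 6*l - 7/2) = (l + 2)/(l + 1)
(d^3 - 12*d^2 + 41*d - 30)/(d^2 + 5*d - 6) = (d^2 - 11*d + 30)/(d + 6)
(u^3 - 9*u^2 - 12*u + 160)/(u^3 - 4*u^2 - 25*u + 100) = (u^2 - 4*u - 32)/(u^2 + u - 20)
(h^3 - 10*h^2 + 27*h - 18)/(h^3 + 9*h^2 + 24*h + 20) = (h^3 - 10*h^2 + 27*h - 18)/(h^3 + 9*h^2 + 24*h + 20)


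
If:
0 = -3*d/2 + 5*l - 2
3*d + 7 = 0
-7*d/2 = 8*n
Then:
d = -7/3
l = -3/10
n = 49/48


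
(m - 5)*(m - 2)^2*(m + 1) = m^4 - 8*m^3 + 15*m^2 + 4*m - 20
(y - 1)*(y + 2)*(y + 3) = y^3 + 4*y^2 + y - 6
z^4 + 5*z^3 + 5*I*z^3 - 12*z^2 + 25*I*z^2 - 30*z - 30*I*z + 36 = (z - 1)*(z + 6)*(z + 2*I)*(z + 3*I)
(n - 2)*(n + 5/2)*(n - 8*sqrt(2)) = n^3 - 8*sqrt(2)*n^2 + n^2/2 - 4*sqrt(2)*n - 5*n + 40*sqrt(2)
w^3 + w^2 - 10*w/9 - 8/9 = (w - 1)*(w + 2/3)*(w + 4/3)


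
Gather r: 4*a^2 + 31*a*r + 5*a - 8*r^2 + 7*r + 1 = 4*a^2 + 5*a - 8*r^2 + r*(31*a + 7) + 1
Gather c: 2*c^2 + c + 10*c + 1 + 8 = 2*c^2 + 11*c + 9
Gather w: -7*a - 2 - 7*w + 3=-7*a - 7*w + 1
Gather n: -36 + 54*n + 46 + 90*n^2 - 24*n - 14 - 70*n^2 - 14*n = 20*n^2 + 16*n - 4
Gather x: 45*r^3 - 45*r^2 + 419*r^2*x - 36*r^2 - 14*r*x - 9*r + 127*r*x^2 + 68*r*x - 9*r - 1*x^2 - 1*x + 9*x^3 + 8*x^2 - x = 45*r^3 - 81*r^2 - 18*r + 9*x^3 + x^2*(127*r + 7) + x*(419*r^2 + 54*r - 2)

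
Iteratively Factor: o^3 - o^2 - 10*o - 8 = (o + 2)*(o^2 - 3*o - 4) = (o - 4)*(o + 2)*(o + 1)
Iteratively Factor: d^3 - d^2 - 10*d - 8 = (d - 4)*(d^2 + 3*d + 2) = (d - 4)*(d + 2)*(d + 1)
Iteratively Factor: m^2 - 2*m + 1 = (m - 1)*(m - 1)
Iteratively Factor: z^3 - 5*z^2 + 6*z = (z - 3)*(z^2 - 2*z) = z*(z - 3)*(z - 2)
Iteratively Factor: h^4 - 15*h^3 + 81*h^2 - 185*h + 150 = (h - 5)*(h^3 - 10*h^2 + 31*h - 30) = (h - 5)^2*(h^2 - 5*h + 6) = (h - 5)^2*(h - 2)*(h - 3)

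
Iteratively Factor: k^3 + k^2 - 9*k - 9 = (k + 3)*(k^2 - 2*k - 3) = (k - 3)*(k + 3)*(k + 1)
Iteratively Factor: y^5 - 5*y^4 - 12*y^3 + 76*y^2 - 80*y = (y - 2)*(y^4 - 3*y^3 - 18*y^2 + 40*y) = (y - 5)*(y - 2)*(y^3 + 2*y^2 - 8*y) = (y - 5)*(y - 2)*(y + 4)*(y^2 - 2*y) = (y - 5)*(y - 2)^2*(y + 4)*(y)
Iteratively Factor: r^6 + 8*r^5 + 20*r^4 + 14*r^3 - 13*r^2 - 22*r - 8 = (r + 1)*(r^5 + 7*r^4 + 13*r^3 + r^2 - 14*r - 8) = (r + 1)^2*(r^4 + 6*r^3 + 7*r^2 - 6*r - 8) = (r + 1)^2*(r + 2)*(r^3 + 4*r^2 - r - 4) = (r + 1)^3*(r + 2)*(r^2 + 3*r - 4) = (r - 1)*(r + 1)^3*(r + 2)*(r + 4)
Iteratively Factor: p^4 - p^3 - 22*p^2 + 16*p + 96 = (p - 4)*(p^3 + 3*p^2 - 10*p - 24) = (p - 4)*(p - 3)*(p^2 + 6*p + 8) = (p - 4)*(p - 3)*(p + 2)*(p + 4)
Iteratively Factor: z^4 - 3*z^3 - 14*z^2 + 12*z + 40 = (z + 2)*(z^3 - 5*z^2 - 4*z + 20) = (z + 2)^2*(z^2 - 7*z + 10) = (z - 2)*(z + 2)^2*(z - 5)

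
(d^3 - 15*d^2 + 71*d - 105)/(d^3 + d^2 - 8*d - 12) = (d^2 - 12*d + 35)/(d^2 + 4*d + 4)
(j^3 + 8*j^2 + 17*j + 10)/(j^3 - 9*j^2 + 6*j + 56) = (j^2 + 6*j + 5)/(j^2 - 11*j + 28)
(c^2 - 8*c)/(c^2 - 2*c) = (c - 8)/(c - 2)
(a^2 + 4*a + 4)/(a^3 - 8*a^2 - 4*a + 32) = (a + 2)/(a^2 - 10*a + 16)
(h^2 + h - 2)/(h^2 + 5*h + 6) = (h - 1)/(h + 3)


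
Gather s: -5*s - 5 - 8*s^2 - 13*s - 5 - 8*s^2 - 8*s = -16*s^2 - 26*s - 10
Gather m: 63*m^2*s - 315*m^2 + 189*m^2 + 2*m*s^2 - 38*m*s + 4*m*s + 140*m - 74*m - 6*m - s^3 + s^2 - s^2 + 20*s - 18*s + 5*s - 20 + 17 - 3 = m^2*(63*s - 126) + m*(2*s^2 - 34*s + 60) - s^3 + 7*s - 6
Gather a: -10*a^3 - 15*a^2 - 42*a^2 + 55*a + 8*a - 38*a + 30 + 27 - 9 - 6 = -10*a^3 - 57*a^2 + 25*a + 42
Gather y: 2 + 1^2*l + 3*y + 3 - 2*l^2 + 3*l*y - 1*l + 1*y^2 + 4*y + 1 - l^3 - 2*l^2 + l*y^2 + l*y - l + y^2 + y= -l^3 - 4*l^2 - l + y^2*(l + 2) + y*(4*l + 8) + 6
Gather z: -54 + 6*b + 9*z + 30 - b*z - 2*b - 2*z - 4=4*b + z*(7 - b) - 28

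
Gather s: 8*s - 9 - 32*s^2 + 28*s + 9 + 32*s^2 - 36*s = 0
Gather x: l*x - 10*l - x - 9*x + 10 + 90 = -10*l + x*(l - 10) + 100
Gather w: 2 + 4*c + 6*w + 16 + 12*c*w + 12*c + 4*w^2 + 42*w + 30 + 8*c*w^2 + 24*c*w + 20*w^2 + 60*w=16*c + w^2*(8*c + 24) + w*(36*c + 108) + 48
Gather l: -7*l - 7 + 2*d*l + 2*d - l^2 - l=2*d - l^2 + l*(2*d - 8) - 7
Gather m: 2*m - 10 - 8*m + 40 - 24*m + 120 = 150 - 30*m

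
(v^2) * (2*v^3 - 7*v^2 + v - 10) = 2*v^5 - 7*v^4 + v^3 - 10*v^2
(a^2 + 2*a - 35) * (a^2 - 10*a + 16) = a^4 - 8*a^3 - 39*a^2 + 382*a - 560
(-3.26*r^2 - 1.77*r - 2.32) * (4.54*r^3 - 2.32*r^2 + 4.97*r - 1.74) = -14.8004*r^5 - 0.472600000000001*r^4 - 22.6286*r^3 + 2.2579*r^2 - 8.4506*r + 4.0368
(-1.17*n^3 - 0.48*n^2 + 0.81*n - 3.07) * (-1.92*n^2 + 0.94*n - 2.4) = 2.2464*n^5 - 0.1782*n^4 + 0.8016*n^3 + 7.8078*n^2 - 4.8298*n + 7.368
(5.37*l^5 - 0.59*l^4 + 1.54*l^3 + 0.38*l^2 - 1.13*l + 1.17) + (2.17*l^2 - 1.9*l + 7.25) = 5.37*l^5 - 0.59*l^4 + 1.54*l^3 + 2.55*l^2 - 3.03*l + 8.42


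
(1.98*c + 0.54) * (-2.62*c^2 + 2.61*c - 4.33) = -5.1876*c^3 + 3.753*c^2 - 7.164*c - 2.3382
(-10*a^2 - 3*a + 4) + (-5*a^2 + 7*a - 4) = -15*a^2 + 4*a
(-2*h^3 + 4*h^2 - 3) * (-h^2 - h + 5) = 2*h^5 - 2*h^4 - 14*h^3 + 23*h^2 + 3*h - 15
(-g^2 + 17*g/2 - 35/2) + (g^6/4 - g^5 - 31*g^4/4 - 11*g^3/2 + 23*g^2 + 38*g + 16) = g^6/4 - g^5 - 31*g^4/4 - 11*g^3/2 + 22*g^2 + 93*g/2 - 3/2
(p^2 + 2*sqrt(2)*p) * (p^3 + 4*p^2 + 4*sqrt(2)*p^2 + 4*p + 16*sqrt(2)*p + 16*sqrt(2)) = p^5 + 4*p^4 + 6*sqrt(2)*p^4 + 20*p^3 + 24*sqrt(2)*p^3 + 24*sqrt(2)*p^2 + 64*p^2 + 64*p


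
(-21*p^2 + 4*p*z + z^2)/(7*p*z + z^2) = (-3*p + z)/z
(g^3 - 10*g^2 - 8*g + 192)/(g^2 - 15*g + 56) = (g^2 - 2*g - 24)/(g - 7)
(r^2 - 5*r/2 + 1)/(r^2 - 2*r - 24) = (-r^2 + 5*r/2 - 1)/(-r^2 + 2*r + 24)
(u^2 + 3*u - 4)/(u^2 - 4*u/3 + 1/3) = 3*(u + 4)/(3*u - 1)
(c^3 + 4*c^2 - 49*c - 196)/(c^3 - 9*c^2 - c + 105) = (c^2 + 11*c + 28)/(c^2 - 2*c - 15)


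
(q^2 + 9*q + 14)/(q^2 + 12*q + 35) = (q + 2)/(q + 5)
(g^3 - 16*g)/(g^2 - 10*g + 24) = g*(g + 4)/(g - 6)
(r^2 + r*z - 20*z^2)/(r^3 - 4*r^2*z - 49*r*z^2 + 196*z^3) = (-r - 5*z)/(-r^2 + 49*z^2)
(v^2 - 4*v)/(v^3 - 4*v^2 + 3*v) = (v - 4)/(v^2 - 4*v + 3)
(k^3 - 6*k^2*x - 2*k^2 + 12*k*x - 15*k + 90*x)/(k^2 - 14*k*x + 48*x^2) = (-k^2 + 2*k + 15)/(-k + 8*x)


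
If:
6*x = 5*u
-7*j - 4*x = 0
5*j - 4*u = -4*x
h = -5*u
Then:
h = 0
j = 0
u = 0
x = 0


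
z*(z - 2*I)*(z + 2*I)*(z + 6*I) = z^4 + 6*I*z^3 + 4*z^2 + 24*I*z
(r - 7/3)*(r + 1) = r^2 - 4*r/3 - 7/3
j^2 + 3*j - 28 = (j - 4)*(j + 7)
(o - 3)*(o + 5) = o^2 + 2*o - 15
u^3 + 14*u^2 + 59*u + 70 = (u + 2)*(u + 5)*(u + 7)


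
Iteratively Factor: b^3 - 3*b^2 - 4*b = (b)*(b^2 - 3*b - 4) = b*(b + 1)*(b - 4)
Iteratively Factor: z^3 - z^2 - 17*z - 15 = (z + 3)*(z^2 - 4*z - 5) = (z - 5)*(z + 3)*(z + 1)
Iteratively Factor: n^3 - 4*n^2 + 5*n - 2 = (n - 1)*(n^2 - 3*n + 2) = (n - 1)^2*(n - 2)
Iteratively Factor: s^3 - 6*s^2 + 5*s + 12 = (s + 1)*(s^2 - 7*s + 12) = (s - 4)*(s + 1)*(s - 3)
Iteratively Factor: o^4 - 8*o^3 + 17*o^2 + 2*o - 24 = (o - 4)*(o^3 - 4*o^2 + o + 6) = (o - 4)*(o - 3)*(o^2 - o - 2) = (o - 4)*(o - 3)*(o + 1)*(o - 2)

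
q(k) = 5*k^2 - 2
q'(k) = 10*k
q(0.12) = -1.93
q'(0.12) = 1.20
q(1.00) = 3.00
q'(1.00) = 10.00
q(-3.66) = 64.98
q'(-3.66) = -36.60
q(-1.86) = 15.30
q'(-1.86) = -18.60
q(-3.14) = 47.30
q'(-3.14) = -31.40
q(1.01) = 3.10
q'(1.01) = 10.10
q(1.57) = 10.32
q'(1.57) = 15.70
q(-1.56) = 10.17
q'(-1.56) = -15.60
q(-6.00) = 178.00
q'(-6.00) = -60.00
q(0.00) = -2.00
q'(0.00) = 0.00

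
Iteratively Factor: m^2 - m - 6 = (m - 3)*(m + 2)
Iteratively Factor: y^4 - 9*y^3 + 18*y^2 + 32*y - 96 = (y - 3)*(y^3 - 6*y^2 + 32) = (y - 4)*(y - 3)*(y^2 - 2*y - 8) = (y - 4)^2*(y - 3)*(y + 2)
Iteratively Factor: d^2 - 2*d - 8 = (d + 2)*(d - 4)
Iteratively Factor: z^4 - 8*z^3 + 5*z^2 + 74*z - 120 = (z - 2)*(z^3 - 6*z^2 - 7*z + 60) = (z - 4)*(z - 2)*(z^2 - 2*z - 15) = (z - 4)*(z - 2)*(z + 3)*(z - 5)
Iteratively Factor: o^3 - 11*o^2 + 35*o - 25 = (o - 5)*(o^2 - 6*o + 5) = (o - 5)^2*(o - 1)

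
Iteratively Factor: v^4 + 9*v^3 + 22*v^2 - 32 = (v + 2)*(v^3 + 7*v^2 + 8*v - 16) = (v + 2)*(v + 4)*(v^2 + 3*v - 4) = (v - 1)*(v + 2)*(v + 4)*(v + 4)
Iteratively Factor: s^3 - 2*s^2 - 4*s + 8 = (s - 2)*(s^2 - 4) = (s - 2)^2*(s + 2)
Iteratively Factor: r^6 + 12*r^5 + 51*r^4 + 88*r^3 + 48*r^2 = (r)*(r^5 + 12*r^4 + 51*r^3 + 88*r^2 + 48*r) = r^2*(r^4 + 12*r^3 + 51*r^2 + 88*r + 48) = r^2*(r + 4)*(r^3 + 8*r^2 + 19*r + 12) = r^2*(r + 4)^2*(r^2 + 4*r + 3) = r^2*(r + 3)*(r + 4)^2*(r + 1)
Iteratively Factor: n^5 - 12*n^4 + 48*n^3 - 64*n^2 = (n - 4)*(n^4 - 8*n^3 + 16*n^2) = n*(n - 4)*(n^3 - 8*n^2 + 16*n) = n^2*(n - 4)*(n^2 - 8*n + 16) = n^2*(n - 4)^2*(n - 4)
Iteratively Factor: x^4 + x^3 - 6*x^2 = (x - 2)*(x^3 + 3*x^2) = x*(x - 2)*(x^2 + 3*x) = x^2*(x - 2)*(x + 3)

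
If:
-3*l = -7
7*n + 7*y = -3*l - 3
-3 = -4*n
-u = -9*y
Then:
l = 7/3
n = 3/4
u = -549/28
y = -61/28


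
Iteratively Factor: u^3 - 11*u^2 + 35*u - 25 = (u - 5)*(u^2 - 6*u + 5) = (u - 5)*(u - 1)*(u - 5)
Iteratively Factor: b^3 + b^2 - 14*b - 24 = (b - 4)*(b^2 + 5*b + 6) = (b - 4)*(b + 3)*(b + 2)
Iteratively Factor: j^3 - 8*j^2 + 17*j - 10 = (j - 5)*(j^2 - 3*j + 2) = (j - 5)*(j - 2)*(j - 1)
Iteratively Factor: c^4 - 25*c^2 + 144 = (c - 4)*(c^3 + 4*c^2 - 9*c - 36) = (c - 4)*(c - 3)*(c^2 + 7*c + 12) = (c - 4)*(c - 3)*(c + 4)*(c + 3)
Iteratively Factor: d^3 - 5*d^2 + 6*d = (d - 2)*(d^2 - 3*d) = (d - 3)*(d - 2)*(d)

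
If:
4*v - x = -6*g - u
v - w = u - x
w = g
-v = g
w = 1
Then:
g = 1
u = x - 2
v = -1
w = 1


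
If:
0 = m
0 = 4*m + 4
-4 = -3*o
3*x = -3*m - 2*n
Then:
No Solution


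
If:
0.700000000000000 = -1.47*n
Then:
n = -0.48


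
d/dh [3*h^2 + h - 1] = 6*h + 1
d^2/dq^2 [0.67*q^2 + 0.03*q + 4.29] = 1.34000000000000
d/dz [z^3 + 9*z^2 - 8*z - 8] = 3*z^2 + 18*z - 8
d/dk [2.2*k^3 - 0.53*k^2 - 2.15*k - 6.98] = 6.6*k^2 - 1.06*k - 2.15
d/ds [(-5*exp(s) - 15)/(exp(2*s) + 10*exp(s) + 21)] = 5*exp(s)/(exp(2*s) + 14*exp(s) + 49)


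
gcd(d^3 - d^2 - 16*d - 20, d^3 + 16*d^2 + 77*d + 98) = d + 2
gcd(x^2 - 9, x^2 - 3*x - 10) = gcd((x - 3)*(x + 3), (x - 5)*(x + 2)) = 1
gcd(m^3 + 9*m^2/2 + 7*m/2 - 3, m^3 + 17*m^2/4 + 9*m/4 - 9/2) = m^2 + 5*m + 6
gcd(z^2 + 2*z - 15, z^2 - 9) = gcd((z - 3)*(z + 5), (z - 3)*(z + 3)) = z - 3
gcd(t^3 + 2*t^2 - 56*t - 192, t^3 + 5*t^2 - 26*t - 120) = t^2 + 10*t + 24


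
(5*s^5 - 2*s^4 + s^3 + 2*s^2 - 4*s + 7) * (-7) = -35*s^5 + 14*s^4 - 7*s^3 - 14*s^2 + 28*s - 49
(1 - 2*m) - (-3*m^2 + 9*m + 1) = 3*m^2 - 11*m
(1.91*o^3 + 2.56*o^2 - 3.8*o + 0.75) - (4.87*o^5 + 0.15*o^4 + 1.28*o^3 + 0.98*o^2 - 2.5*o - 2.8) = -4.87*o^5 - 0.15*o^4 + 0.63*o^3 + 1.58*o^2 - 1.3*o + 3.55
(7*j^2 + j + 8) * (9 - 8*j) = -56*j^3 + 55*j^2 - 55*j + 72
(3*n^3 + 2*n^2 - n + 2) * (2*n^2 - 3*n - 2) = 6*n^5 - 5*n^4 - 14*n^3 + 3*n^2 - 4*n - 4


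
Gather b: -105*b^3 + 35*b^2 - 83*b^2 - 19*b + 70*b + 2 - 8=-105*b^3 - 48*b^2 + 51*b - 6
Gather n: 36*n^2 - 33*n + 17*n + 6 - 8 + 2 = 36*n^2 - 16*n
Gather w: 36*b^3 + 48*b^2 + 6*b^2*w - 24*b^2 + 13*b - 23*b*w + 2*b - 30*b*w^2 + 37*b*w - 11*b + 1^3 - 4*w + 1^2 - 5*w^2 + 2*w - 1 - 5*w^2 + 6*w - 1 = 36*b^3 + 24*b^2 + 4*b + w^2*(-30*b - 10) + w*(6*b^2 + 14*b + 4)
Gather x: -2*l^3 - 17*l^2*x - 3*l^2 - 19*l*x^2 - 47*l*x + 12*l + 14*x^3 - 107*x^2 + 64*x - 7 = -2*l^3 - 3*l^2 + 12*l + 14*x^3 + x^2*(-19*l - 107) + x*(-17*l^2 - 47*l + 64) - 7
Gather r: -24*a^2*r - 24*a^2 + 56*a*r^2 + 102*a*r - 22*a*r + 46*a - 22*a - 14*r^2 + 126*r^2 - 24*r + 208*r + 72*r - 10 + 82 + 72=-24*a^2 + 24*a + r^2*(56*a + 112) + r*(-24*a^2 + 80*a + 256) + 144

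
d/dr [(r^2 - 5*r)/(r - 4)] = (r^2 - 8*r + 20)/(r^2 - 8*r + 16)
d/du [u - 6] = 1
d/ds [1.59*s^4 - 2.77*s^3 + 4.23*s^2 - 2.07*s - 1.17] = 6.36*s^3 - 8.31*s^2 + 8.46*s - 2.07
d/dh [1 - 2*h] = -2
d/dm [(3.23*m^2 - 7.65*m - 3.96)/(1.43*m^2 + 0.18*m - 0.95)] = (11.5209*m^2 + 5.1886*m + 7.9803)/(2.0449*m^4 + 0.5148*m^3 - 2.6846*m^2 - 0.342*m + 0.9025)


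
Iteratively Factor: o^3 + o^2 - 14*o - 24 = (o + 2)*(o^2 - o - 12) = (o + 2)*(o + 3)*(o - 4)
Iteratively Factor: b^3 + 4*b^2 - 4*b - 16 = (b + 4)*(b^2 - 4) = (b - 2)*(b + 4)*(b + 2)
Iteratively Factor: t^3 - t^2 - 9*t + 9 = (t - 3)*(t^2 + 2*t - 3) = (t - 3)*(t - 1)*(t + 3)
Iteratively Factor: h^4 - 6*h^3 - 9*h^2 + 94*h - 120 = (h - 3)*(h^3 - 3*h^2 - 18*h + 40) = (h - 5)*(h - 3)*(h^2 + 2*h - 8) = (h - 5)*(h - 3)*(h - 2)*(h + 4)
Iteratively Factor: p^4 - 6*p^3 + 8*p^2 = (p - 4)*(p^3 - 2*p^2) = (p - 4)*(p - 2)*(p^2) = p*(p - 4)*(p - 2)*(p)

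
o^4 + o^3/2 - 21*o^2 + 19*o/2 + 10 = (o - 4)*(o - 1)*(o + 1/2)*(o + 5)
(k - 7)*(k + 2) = k^2 - 5*k - 14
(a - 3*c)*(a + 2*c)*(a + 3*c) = a^3 + 2*a^2*c - 9*a*c^2 - 18*c^3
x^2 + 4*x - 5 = (x - 1)*(x + 5)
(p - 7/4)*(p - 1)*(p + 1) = p^3 - 7*p^2/4 - p + 7/4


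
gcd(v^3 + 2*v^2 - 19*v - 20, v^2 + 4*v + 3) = v + 1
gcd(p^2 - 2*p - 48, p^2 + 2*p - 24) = p + 6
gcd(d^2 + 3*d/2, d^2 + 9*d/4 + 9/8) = d + 3/2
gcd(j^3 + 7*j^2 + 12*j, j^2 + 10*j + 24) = j + 4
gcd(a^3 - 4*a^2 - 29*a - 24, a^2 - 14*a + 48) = a - 8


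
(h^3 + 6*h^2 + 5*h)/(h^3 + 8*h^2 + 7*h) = (h + 5)/(h + 7)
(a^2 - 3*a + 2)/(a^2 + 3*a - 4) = (a - 2)/(a + 4)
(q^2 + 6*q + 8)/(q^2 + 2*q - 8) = (q + 2)/(q - 2)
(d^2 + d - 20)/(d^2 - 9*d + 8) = (d^2 + d - 20)/(d^2 - 9*d + 8)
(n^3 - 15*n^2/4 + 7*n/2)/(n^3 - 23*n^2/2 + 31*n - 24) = n*(4*n - 7)/(2*(2*n^2 - 19*n + 24))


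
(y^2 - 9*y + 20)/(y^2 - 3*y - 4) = (y - 5)/(y + 1)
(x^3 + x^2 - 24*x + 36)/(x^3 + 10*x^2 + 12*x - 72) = (x - 3)/(x + 6)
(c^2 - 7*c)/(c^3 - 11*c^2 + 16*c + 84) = c/(c^2 - 4*c - 12)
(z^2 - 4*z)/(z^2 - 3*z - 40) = z*(4 - z)/(-z^2 + 3*z + 40)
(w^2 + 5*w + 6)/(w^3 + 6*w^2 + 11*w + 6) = 1/(w + 1)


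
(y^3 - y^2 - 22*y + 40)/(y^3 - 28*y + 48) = (y + 5)/(y + 6)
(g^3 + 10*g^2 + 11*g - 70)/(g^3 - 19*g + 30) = (g + 7)/(g - 3)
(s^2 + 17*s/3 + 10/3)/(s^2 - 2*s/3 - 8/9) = 3*(s + 5)/(3*s - 4)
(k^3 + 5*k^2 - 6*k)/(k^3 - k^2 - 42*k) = (k - 1)/(k - 7)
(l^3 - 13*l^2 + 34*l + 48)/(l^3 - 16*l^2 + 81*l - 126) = (l^2 - 7*l - 8)/(l^2 - 10*l + 21)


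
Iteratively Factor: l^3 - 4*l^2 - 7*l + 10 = (l - 1)*(l^2 - 3*l - 10) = (l - 5)*(l - 1)*(l + 2)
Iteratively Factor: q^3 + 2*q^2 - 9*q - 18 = (q + 3)*(q^2 - q - 6) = (q - 3)*(q + 3)*(q + 2)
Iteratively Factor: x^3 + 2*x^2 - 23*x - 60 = (x + 3)*(x^2 - x - 20) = (x - 5)*(x + 3)*(x + 4)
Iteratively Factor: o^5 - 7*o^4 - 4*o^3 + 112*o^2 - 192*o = (o - 3)*(o^4 - 4*o^3 - 16*o^2 + 64*o) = (o - 4)*(o - 3)*(o^3 - 16*o) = (o - 4)^2*(o - 3)*(o^2 + 4*o) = (o - 4)^2*(o - 3)*(o + 4)*(o)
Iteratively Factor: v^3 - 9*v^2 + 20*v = (v)*(v^2 - 9*v + 20) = v*(v - 5)*(v - 4)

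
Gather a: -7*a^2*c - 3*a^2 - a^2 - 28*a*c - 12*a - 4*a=a^2*(-7*c - 4) + a*(-28*c - 16)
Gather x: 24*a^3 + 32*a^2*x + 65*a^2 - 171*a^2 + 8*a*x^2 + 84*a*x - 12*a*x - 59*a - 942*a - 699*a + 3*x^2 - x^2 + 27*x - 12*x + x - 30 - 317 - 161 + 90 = 24*a^3 - 106*a^2 - 1700*a + x^2*(8*a + 2) + x*(32*a^2 + 72*a + 16) - 418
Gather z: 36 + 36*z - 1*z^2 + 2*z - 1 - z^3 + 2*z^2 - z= -z^3 + z^2 + 37*z + 35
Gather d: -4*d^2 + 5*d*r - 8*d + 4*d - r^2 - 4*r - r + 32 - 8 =-4*d^2 + d*(5*r - 4) - r^2 - 5*r + 24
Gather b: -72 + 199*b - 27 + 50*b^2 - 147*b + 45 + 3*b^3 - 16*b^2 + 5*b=3*b^3 + 34*b^2 + 57*b - 54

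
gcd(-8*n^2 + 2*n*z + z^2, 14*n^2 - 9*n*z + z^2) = -2*n + z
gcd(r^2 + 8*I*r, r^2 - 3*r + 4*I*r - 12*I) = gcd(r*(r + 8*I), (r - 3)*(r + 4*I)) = 1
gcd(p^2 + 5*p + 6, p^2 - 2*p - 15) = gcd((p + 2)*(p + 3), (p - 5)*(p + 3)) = p + 3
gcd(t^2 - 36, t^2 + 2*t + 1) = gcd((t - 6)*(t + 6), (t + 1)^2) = 1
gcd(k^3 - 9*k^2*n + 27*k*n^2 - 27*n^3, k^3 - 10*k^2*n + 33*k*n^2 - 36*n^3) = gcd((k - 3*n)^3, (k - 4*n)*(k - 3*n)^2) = k^2 - 6*k*n + 9*n^2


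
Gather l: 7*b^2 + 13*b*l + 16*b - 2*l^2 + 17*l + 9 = 7*b^2 + 16*b - 2*l^2 + l*(13*b + 17) + 9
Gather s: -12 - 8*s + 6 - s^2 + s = -s^2 - 7*s - 6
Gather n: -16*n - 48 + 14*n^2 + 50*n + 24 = 14*n^2 + 34*n - 24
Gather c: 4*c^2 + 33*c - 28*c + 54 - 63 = 4*c^2 + 5*c - 9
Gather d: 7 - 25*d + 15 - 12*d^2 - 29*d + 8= -12*d^2 - 54*d + 30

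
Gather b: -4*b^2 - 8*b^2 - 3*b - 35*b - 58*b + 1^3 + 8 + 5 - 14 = -12*b^2 - 96*b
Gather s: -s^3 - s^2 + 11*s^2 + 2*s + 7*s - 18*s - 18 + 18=-s^3 + 10*s^2 - 9*s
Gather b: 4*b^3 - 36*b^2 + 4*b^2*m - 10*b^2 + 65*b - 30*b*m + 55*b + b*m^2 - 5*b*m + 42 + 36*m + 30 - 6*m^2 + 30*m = 4*b^3 + b^2*(4*m - 46) + b*(m^2 - 35*m + 120) - 6*m^2 + 66*m + 72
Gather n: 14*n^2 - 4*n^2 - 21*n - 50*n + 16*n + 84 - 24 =10*n^2 - 55*n + 60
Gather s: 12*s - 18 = 12*s - 18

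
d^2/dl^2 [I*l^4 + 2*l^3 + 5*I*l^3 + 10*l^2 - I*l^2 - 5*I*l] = 12*I*l^2 + l*(12 + 30*I) + 20 - 2*I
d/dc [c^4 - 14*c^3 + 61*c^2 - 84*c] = 4*c^3 - 42*c^2 + 122*c - 84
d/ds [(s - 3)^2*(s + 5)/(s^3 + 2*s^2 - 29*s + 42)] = (3*s^2 + 2*s + 47)/(s^4 + 10*s^3 - 3*s^2 - 140*s + 196)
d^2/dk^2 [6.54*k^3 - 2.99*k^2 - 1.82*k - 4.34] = 39.24*k - 5.98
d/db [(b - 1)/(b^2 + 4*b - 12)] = (b^2 + 4*b - 2*(b - 1)*(b + 2) - 12)/(b^2 + 4*b - 12)^2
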